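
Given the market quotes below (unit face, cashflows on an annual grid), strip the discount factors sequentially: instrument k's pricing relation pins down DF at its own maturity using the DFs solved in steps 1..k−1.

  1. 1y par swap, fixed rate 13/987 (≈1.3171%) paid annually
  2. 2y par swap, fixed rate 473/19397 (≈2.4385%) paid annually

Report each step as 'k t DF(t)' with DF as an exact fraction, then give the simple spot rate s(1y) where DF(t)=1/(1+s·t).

step 1 [1y] swap r/1=13/987: DF=(1 − 13/987·(0))/(1+13/987) = 987/1000 ≈ 0.987000
step 2 [2y] swap r/1=473/19397: DF=(1 − 473/19397·(0.987000))/(1+473/19397) = 9527/10000 ≈ 0.952700

1 1 987/1000
2 2 9527/10000
s(1y) = (1/(987/1000) − 1)/(1) = 13/987 ≈ 1.3171%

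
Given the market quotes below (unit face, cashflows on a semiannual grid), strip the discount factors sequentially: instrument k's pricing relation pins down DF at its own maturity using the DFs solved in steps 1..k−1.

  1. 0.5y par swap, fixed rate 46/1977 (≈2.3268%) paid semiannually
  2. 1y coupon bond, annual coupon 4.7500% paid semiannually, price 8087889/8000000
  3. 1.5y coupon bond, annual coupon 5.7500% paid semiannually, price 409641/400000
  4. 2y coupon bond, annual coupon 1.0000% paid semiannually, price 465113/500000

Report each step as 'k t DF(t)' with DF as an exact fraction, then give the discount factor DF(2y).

step 1 [0.5y] swap r/2=23/1977: DF=(1 − 23/1977·(0))/(1+23/1977) = 1977/2000 ≈ 0.988500
step 2 [1y] bond c/2=19/800: DF=(8087889/8000000 − 19/800·(0.988500))/(1+19/800) = 4823/5000 ≈ 0.964600
step 3 [1.5y] bond c/2=23/800: DF=(409641/400000 − 23/800·(0.988500+0.964600))/(1+23/800) = 9409/10000 ≈ 0.940900
step 4 [2y] bond c/2=1/200: DF=(465113/500000 − 1/200·(0.988500+0.964600+0.940900))/(1+1/200) = 1139/1250 ≈ 0.911200

1 1/2 1977/2000
2 1 4823/5000
3 3/2 9409/10000
4 2 1139/1250
DF(2y) = 1139/1250 ≈ 0.911200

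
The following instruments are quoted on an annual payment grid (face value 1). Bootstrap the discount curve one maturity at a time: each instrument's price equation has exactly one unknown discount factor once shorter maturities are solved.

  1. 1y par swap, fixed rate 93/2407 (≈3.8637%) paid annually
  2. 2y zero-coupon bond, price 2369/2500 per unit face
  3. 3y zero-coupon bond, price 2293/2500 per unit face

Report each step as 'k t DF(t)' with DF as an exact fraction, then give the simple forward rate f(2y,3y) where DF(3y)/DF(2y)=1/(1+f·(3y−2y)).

step 1 [1y] swap r/1=93/2407: DF=(1 − 93/2407·(0))/(1+93/2407) = 2407/2500 ≈ 0.962800
step 2 [2y] zero: DF = P = 2369/2500 ≈ 0.947600
step 3 [3y] zero: DF = P = 2293/2500 ≈ 0.917200

1 1 2407/2500
2 2 2369/2500
3 3 2293/2500
f(2y,3y) = ((2369/2500)/(2293/2500) − 1)/(1) = 76/2293 ≈ 3.3144%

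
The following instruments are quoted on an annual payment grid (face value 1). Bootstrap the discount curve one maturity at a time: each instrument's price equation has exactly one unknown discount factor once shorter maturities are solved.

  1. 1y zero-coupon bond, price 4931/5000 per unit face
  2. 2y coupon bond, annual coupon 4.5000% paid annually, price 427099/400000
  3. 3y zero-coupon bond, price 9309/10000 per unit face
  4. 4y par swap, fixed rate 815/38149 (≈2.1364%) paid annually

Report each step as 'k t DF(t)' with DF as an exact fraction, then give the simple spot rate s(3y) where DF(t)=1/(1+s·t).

1 1 4931/5000
2 2 9793/10000
3 3 9309/10000
4 4 1837/2000
s(3y) = (1/(9309/10000) − 1)/(3) = 691/27927 ≈ 2.4743%

step 1 [1y] zero: DF = P = 4931/5000 ≈ 0.986200
step 2 [2y] bond c/1=9/200: DF=(427099/400000 − 9/200·(0.986200))/(1+9/200) = 9793/10000 ≈ 0.979300
step 3 [3y] zero: DF = P = 9309/10000 ≈ 0.930900
step 4 [4y] swap r/1=815/38149: DF=(1 − 815/38149·(0.986200+0.979300+0.930900))/(1+815/38149) = 1837/2000 ≈ 0.918500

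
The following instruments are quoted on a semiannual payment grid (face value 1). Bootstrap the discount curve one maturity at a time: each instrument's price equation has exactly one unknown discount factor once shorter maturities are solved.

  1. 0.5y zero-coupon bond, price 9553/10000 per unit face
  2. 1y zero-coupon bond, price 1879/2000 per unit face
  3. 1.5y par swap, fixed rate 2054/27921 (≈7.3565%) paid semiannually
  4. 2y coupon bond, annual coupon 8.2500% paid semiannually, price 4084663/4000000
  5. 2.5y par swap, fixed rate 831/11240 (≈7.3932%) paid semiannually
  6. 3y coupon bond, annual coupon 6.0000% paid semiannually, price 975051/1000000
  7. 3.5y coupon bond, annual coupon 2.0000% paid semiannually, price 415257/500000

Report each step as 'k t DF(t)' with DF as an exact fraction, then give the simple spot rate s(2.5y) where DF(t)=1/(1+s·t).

1 1/2 9553/10000
2 1 1879/2000
3 3/2 8973/10000
4 2 8701/10000
5 5/2 4169/5000
6 3 8157/10000
7 7/2 7697/10000
s(2.5y) = (1/(4169/5000) − 1)/(5/2) = 1662/20845 ≈ 7.9731%

step 1 [0.5y] zero: DF = P = 9553/10000 ≈ 0.955300
step 2 [1y] zero: DF = P = 1879/2000 ≈ 0.939500
step 3 [1.5y] swap r/2=1027/27921: DF=(1 − 1027/27921·(0.955300+0.939500))/(1+1027/27921) = 8973/10000 ≈ 0.897300
step 4 [2y] bond c/2=33/800: DF=(4084663/4000000 − 33/800·(0.955300+0.939500+0.897300))/(1+33/800) = 8701/10000 ≈ 0.870100
step 5 [2.5y] swap r/2=831/22480: DF=(1 − 831/22480·(0.955300+0.939500+0.897300+0.870100))/(1+831/22480) = 4169/5000 ≈ 0.833800
step 6 [3y] bond c/2=3/100: DF=(975051/1000000 − 3/100·(0.955300+0.939500+0.897300+0.870100+0.833800))/(1+3/100) = 8157/10000 ≈ 0.815700
step 7 [3.5y] bond c/2=1/100: DF=(415257/500000 − 1/100·(0.955300+0.939500+0.897300+0.870100+0.833800+0.815700))/(1+1/100) = 7697/10000 ≈ 0.769700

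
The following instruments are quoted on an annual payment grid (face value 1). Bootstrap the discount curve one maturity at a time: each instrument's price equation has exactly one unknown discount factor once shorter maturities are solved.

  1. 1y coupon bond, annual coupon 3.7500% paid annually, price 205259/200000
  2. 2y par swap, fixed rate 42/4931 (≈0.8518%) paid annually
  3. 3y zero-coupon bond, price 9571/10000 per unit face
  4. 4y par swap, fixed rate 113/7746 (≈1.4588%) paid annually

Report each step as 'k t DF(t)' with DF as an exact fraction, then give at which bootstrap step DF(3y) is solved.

1 1 2473/2500
2 2 1229/1250
3 3 9571/10000
4 4 1887/2000
DF(3y) is solved at step 3

step 1 [1y] bond c/1=3/80: DF=(205259/200000 − 3/80·(0))/(1+3/80) = 2473/2500 ≈ 0.989200
step 2 [2y] swap r/1=42/4931: DF=(1 − 42/4931·(0.989200))/(1+42/4931) = 1229/1250 ≈ 0.983200
step 3 [3y] zero: DF = P = 9571/10000 ≈ 0.957100
step 4 [4y] swap r/1=113/7746: DF=(1 − 113/7746·(0.989200+0.983200+0.957100))/(1+113/7746) = 1887/2000 ≈ 0.943500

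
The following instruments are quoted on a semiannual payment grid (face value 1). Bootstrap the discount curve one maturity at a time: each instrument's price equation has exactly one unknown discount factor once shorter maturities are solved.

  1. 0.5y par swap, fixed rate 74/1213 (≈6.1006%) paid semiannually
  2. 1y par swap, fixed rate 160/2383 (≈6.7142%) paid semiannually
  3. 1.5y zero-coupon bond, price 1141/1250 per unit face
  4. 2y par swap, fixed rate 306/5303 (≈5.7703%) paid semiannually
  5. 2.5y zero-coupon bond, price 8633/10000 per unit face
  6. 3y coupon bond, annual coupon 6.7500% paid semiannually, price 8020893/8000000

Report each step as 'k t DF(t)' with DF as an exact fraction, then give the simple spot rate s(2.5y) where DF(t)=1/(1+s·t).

1 1/2 1213/1250
2 1 117/125
3 3/2 1141/1250
4 2 8929/10000
5 5/2 8633/10000
6 3 1641/2000
s(2.5y) = (1/(8633/10000) − 1)/(5/2) = 2734/43165 ≈ 6.3338%

step 1 [0.5y] swap r/2=37/1213: DF=(1 − 37/1213·(0))/(1+37/1213) = 1213/1250 ≈ 0.970400
step 2 [1y] swap r/2=80/2383: DF=(1 − 80/2383·(0.970400))/(1+80/2383) = 117/125 ≈ 0.936000
step 3 [1.5y] zero: DF = P = 1141/1250 ≈ 0.912800
step 4 [2y] swap r/2=153/5303: DF=(1 − 153/5303·(0.970400+0.936000+0.912800))/(1+153/5303) = 8929/10000 ≈ 0.892900
step 5 [2.5y] zero: DF = P = 8633/10000 ≈ 0.863300
step 6 [3y] bond c/2=27/800: DF=(8020893/8000000 − 27/800·(0.970400+0.936000+0.912800+0.892900+0.863300))/(1+27/800) = 1641/2000 ≈ 0.820500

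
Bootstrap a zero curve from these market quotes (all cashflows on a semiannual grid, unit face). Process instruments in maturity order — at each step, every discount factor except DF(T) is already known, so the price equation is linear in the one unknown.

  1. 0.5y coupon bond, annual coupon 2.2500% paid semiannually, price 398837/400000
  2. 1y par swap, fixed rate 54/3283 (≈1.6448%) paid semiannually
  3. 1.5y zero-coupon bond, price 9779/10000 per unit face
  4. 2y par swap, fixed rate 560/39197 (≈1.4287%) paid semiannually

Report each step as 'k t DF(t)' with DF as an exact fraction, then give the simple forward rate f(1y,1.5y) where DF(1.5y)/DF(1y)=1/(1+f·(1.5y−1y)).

step 1 [0.5y] bond c/2=9/800: DF=(398837/400000 − 9/800·(0))/(1+9/800) = 493/500 ≈ 0.986000
step 2 [1y] swap r/2=27/3283: DF=(1 − 27/3283·(0.986000))/(1+27/3283) = 4919/5000 ≈ 0.983800
step 3 [1.5y] zero: DF = P = 9779/10000 ≈ 0.977900
step 4 [2y] swap r/2=280/39197: DF=(1 − 280/39197·(0.986000+0.983800+0.977900))/(1+280/39197) = 243/250 ≈ 0.972000

1 1/2 493/500
2 1 4919/5000
3 3/2 9779/10000
4 2 243/250
f(1y,1.5y) = ((4919/5000)/(9779/10000) − 1)/(1/2) = 118/9779 ≈ 1.2067%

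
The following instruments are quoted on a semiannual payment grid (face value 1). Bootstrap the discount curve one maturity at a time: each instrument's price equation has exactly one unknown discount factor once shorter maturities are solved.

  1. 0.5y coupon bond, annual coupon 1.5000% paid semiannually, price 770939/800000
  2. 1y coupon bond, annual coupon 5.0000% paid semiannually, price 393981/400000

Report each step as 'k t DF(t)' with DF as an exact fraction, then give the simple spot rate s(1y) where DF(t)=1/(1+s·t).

1 1/2 1913/2000
2 1 586/625
s(1y) = (1/(586/625) − 1)/(1) = 39/586 ≈ 6.6553%

step 1 [0.5y] bond c/2=3/400: DF=(770939/800000 − 3/400·(0))/(1+3/400) = 1913/2000 ≈ 0.956500
step 2 [1y] bond c/2=1/40: DF=(393981/400000 − 1/40·(0.956500))/(1+1/40) = 586/625 ≈ 0.937600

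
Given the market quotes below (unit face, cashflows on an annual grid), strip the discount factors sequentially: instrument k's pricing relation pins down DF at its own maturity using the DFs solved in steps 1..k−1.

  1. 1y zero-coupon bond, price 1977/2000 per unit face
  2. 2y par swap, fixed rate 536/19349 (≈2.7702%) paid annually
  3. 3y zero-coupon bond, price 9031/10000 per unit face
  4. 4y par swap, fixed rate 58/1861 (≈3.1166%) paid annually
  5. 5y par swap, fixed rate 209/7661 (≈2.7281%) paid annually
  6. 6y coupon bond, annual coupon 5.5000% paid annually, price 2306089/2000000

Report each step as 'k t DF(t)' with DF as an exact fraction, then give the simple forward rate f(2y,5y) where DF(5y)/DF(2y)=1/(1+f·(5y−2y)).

step 1 [1y] zero: DF = P = 1977/2000 ≈ 0.988500
step 2 [2y] swap r/1=536/19349: DF=(1 − 536/19349·(0.988500))/(1+536/19349) = 1183/1250 ≈ 0.946400
step 3 [3y] zero: DF = P = 9031/10000 ≈ 0.903100
step 4 [4y] swap r/1=58/1861: DF=(1 − 58/1861·(0.988500+0.946400+0.903100))/(1+58/1861) = 221/250 ≈ 0.884000
step 5 [5y] swap r/1=209/7661: DF=(1 − 209/7661·(0.988500+0.946400+0.903100+0.884000))/(1+209/7661) = 4373/5000 ≈ 0.874600
step 6 [6y] bond c/1=11/200: DF=(2306089/2000000 − 11/200·(0.988500+0.946400+0.903100+0.884000+0.874600))/(1+11/200) = 8533/10000 ≈ 0.853300

1 1 1977/2000
2 2 1183/1250
3 3 9031/10000
4 4 221/250
5 5 4373/5000
6 6 8533/10000
f(2y,5y) = ((1183/1250)/(4373/5000) − 1)/(3) = 359/13119 ≈ 2.7365%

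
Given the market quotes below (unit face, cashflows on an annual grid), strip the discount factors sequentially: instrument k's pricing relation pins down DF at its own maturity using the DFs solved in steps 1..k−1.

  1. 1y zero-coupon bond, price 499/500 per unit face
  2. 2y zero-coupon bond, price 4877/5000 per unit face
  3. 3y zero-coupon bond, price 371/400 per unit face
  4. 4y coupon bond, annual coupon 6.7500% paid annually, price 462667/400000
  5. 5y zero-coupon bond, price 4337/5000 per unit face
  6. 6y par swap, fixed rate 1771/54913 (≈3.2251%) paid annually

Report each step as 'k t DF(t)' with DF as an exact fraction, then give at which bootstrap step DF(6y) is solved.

1 1 499/500
2 2 4877/5000
3 3 371/400
4 4 9001/10000
5 5 4337/5000
6 6 8229/10000
DF(6y) is solved at step 6

step 1 [1y] zero: DF = P = 499/500 ≈ 0.998000
step 2 [2y] zero: DF = P = 4877/5000 ≈ 0.975400
step 3 [3y] zero: DF = P = 371/400 ≈ 0.927500
step 4 [4y] bond c/1=27/400: DF=(462667/400000 − 27/400·(0.998000+0.975400+0.927500))/(1+27/400) = 9001/10000 ≈ 0.900100
step 5 [5y] zero: DF = P = 4337/5000 ≈ 0.867400
step 6 [6y] swap r/1=1771/54913: DF=(1 − 1771/54913·(0.998000+0.975400+0.927500+0.900100+0.867400))/(1+1771/54913) = 8229/10000 ≈ 0.822900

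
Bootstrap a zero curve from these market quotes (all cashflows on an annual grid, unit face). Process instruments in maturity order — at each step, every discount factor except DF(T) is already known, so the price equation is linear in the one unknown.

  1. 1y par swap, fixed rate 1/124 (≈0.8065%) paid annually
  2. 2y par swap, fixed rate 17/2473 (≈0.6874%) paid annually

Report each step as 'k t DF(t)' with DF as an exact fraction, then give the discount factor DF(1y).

step 1 [1y] swap r/1=1/124: DF=(1 − 1/124·(0))/(1+1/124) = 124/125 ≈ 0.992000
step 2 [2y] swap r/1=17/2473: DF=(1 − 17/2473·(0.992000))/(1+17/2473) = 1233/1250 ≈ 0.986400

1 1 124/125
2 2 1233/1250
DF(1y) = 124/125 ≈ 0.992000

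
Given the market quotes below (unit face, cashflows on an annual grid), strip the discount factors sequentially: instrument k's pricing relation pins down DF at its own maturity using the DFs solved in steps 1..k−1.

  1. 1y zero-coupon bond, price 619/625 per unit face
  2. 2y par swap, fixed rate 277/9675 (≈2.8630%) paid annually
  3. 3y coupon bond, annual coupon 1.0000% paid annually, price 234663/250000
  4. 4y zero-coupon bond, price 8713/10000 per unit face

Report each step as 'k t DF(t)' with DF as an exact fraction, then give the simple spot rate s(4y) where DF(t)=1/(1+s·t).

step 1 [1y] zero: DF = P = 619/625 ≈ 0.990400
step 2 [2y] swap r/1=277/9675: DF=(1 − 277/9675·(0.990400))/(1+277/9675) = 4723/5000 ≈ 0.944600
step 3 [3y] bond c/1=1/100: DF=(234663/250000 − 1/100·(0.990400+0.944600))/(1+1/100) = 4551/5000 ≈ 0.910200
step 4 [4y] zero: DF = P = 8713/10000 ≈ 0.871300

1 1 619/625
2 2 4723/5000
3 3 4551/5000
4 4 8713/10000
s(4y) = (1/(8713/10000) − 1)/(4) = 1287/34852 ≈ 3.6928%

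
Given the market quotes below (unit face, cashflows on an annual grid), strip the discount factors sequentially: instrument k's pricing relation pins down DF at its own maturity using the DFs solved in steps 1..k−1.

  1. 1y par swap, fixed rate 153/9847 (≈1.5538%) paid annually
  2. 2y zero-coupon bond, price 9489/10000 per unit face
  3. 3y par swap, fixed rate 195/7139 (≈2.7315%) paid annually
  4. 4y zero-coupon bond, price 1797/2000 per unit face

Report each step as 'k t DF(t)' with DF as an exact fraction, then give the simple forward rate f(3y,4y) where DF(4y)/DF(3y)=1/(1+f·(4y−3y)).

1 1 9847/10000
2 2 9489/10000
3 3 461/500
4 4 1797/2000
f(3y,4y) = ((461/500)/(1797/2000) − 1)/(1) = 47/1797 ≈ 2.6155%

step 1 [1y] swap r/1=153/9847: DF=(1 − 153/9847·(0))/(1+153/9847) = 9847/10000 ≈ 0.984700
step 2 [2y] zero: DF = P = 9489/10000 ≈ 0.948900
step 3 [3y] swap r/1=195/7139: DF=(1 − 195/7139·(0.984700+0.948900))/(1+195/7139) = 461/500 ≈ 0.922000
step 4 [4y] zero: DF = P = 1797/2000 ≈ 0.898500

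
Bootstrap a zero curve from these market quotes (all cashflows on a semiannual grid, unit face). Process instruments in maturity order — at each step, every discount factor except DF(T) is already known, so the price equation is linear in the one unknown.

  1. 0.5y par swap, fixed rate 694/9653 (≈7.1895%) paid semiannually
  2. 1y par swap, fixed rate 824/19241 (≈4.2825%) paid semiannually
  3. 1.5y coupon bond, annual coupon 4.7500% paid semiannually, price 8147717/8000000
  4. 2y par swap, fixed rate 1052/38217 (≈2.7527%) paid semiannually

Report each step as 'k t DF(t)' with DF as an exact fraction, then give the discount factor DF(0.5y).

step 1 [0.5y] swap r/2=347/9653: DF=(1 − 347/9653·(0))/(1+347/9653) = 9653/10000 ≈ 0.965300
step 2 [1y] swap r/2=412/19241: DF=(1 − 412/19241·(0.965300))/(1+412/19241) = 2397/2500 ≈ 0.958800
step 3 [1.5y] bond c/2=19/800: DF=(8147717/8000000 − 19/800·(0.965300+0.958800))/(1+19/800) = 4751/5000 ≈ 0.950200
step 4 [2y] swap r/2=526/38217: DF=(1 − 526/38217·(0.965300+0.958800+0.950200))/(1+526/38217) = 4737/5000 ≈ 0.947400

1 1/2 9653/10000
2 1 2397/2500
3 3/2 4751/5000
4 2 4737/5000
DF(0.5y) = 9653/10000 ≈ 0.965300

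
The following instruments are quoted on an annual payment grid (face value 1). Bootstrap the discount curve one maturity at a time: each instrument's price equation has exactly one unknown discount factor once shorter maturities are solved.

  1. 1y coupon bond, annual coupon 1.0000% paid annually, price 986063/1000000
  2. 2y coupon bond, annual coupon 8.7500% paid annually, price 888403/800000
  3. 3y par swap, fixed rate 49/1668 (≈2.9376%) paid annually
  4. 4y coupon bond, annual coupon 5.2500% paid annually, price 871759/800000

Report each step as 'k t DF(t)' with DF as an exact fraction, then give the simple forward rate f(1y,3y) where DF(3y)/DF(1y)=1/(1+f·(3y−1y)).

1 1 9763/10000
2 2 4713/5000
3 3 9167/10000
4 4 8939/10000
f(1y,3y) = ((9763/10000)/(9167/10000) − 1)/(2) = 298/9167 ≈ 3.2508%

step 1 [1y] bond c/1=1/100: DF=(986063/1000000 − 1/100·(0))/(1+1/100) = 9763/10000 ≈ 0.976300
step 2 [2y] bond c/1=7/80: DF=(888403/800000 − 7/80·(0.976300))/(1+7/80) = 4713/5000 ≈ 0.942600
step 3 [3y] swap r/1=49/1668: DF=(1 − 49/1668·(0.976300+0.942600))/(1+49/1668) = 9167/10000 ≈ 0.916700
step 4 [4y] bond c/1=21/400: DF=(871759/800000 − 21/400·(0.976300+0.942600+0.916700))/(1+21/400) = 8939/10000 ≈ 0.893900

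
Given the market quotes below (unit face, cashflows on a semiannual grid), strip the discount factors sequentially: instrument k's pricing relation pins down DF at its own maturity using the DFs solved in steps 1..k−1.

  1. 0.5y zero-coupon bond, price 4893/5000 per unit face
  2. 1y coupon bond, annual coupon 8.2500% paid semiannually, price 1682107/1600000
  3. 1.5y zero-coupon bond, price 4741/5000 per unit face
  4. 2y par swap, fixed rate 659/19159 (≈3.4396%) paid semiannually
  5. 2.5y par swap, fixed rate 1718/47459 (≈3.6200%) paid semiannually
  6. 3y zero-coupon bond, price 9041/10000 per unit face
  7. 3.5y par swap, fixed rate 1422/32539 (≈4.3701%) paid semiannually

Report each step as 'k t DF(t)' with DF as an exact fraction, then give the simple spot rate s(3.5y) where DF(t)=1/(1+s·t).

1 1/2 4893/5000
2 1 9709/10000
3 3/2 4741/5000
4 2 9341/10000
5 5/2 9141/10000
6 3 9041/10000
7 7/2 4289/5000
s(3.5y) = (1/(4289/5000) − 1)/(7/2) = 1422/30023 ≈ 4.7364%

step 1 [0.5y] zero: DF = P = 4893/5000 ≈ 0.978600
step 2 [1y] bond c/2=33/800: DF=(1682107/1600000 − 33/800·(0.978600))/(1+33/800) = 9709/10000 ≈ 0.970900
step 3 [1.5y] zero: DF = P = 4741/5000 ≈ 0.948200
step 4 [2y] swap r/2=659/38318: DF=(1 − 659/38318·(0.978600+0.970900+0.948200))/(1+659/38318) = 9341/10000 ≈ 0.934100
step 5 [2.5y] swap r/2=859/47459: DF=(1 − 859/47459·(0.978600+0.970900+0.948200+0.934100))/(1+859/47459) = 9141/10000 ≈ 0.914100
step 6 [3y] zero: DF = P = 9041/10000 ≈ 0.904100
step 7 [3.5y] swap r/2=711/32539: DF=(1 − 711/32539·(0.978600+0.970900+0.948200+0.934100+0.914100+0.904100))/(1+711/32539) = 4289/5000 ≈ 0.857800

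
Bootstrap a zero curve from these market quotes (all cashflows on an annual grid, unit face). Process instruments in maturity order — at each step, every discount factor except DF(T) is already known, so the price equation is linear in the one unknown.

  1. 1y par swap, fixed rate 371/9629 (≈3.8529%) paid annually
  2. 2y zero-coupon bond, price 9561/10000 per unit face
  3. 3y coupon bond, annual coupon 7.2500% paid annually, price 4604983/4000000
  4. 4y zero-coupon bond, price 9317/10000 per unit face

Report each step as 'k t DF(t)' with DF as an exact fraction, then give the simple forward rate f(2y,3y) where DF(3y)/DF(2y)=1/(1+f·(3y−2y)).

step 1 [1y] swap r/1=371/9629: DF=(1 − 371/9629·(0))/(1+371/9629) = 9629/10000 ≈ 0.962900
step 2 [2y] zero: DF = P = 9561/10000 ≈ 0.956100
step 3 [3y] bond c/1=29/400: DF=(4604983/4000000 − 29/400·(0.962900+0.956100))/(1+29/400) = 9437/10000 ≈ 0.943700
step 4 [4y] zero: DF = P = 9317/10000 ≈ 0.931700

1 1 9629/10000
2 2 9561/10000
3 3 9437/10000
4 4 9317/10000
f(2y,3y) = ((9561/10000)/(9437/10000) − 1)/(1) = 124/9437 ≈ 1.3140%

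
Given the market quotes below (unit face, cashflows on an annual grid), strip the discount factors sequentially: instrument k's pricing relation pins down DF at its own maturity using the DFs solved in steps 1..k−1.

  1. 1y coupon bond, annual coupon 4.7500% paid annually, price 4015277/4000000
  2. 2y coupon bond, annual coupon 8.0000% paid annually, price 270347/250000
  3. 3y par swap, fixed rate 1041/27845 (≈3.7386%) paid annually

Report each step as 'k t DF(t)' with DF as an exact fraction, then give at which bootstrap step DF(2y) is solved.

1 1 9583/10000
2 2 9303/10000
3 3 8959/10000
DF(2y) is solved at step 2

step 1 [1y] bond c/1=19/400: DF=(4015277/4000000 − 19/400·(0))/(1+19/400) = 9583/10000 ≈ 0.958300
step 2 [2y] bond c/1=2/25: DF=(270347/250000 − 2/25·(0.958300))/(1+2/25) = 9303/10000 ≈ 0.930300
step 3 [3y] swap r/1=1041/27845: DF=(1 − 1041/27845·(0.958300+0.930300))/(1+1041/27845) = 8959/10000 ≈ 0.895900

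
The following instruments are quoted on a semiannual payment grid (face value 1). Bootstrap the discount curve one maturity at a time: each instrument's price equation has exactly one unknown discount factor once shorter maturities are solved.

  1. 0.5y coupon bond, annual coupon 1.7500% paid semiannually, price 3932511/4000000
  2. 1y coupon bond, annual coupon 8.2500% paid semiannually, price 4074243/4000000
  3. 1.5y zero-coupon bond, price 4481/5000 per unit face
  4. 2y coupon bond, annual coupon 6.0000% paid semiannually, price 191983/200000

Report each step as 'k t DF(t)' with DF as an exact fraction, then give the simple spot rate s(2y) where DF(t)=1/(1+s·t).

step 1 [0.5y] bond c/2=7/800: DF=(3932511/4000000 − 7/800·(0))/(1+7/800) = 4873/5000 ≈ 0.974600
step 2 [1y] bond c/2=33/800: DF=(4074243/4000000 − 33/800·(0.974600))/(1+33/800) = 2349/2500 ≈ 0.939600
step 3 [1.5y] zero: DF = P = 4481/5000 ≈ 0.896200
step 4 [2y] bond c/2=3/100: DF=(191983/200000 − 3/100·(0.974600+0.939600+0.896200))/(1+3/100) = 8501/10000 ≈ 0.850100

1 1/2 4873/5000
2 1 2349/2500
3 3/2 4481/5000
4 2 8501/10000
s(2y) = (1/(8501/10000) − 1)/(2) = 1499/17002 ≈ 8.8166%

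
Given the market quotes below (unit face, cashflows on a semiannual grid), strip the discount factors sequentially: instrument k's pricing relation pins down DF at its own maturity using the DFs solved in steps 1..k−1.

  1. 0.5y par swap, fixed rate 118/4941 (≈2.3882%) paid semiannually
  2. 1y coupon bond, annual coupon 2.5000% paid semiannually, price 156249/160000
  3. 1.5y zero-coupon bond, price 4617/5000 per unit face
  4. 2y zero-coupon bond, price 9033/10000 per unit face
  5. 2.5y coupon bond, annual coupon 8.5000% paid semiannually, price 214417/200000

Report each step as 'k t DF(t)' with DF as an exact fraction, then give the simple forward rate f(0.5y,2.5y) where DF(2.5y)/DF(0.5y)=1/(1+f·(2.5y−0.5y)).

1 1/2 4941/5000
2 1 9523/10000
3 3/2 4617/5000
4 2 9033/10000
5 5/2 2187/2500
f(0.5y,2.5y) = ((4941/5000)/(2187/2500) − 1)/(2) = 7/108 ≈ 6.4815%

step 1 [0.5y] swap r/2=59/4941: DF=(1 − 59/4941·(0))/(1+59/4941) = 4941/5000 ≈ 0.988200
step 2 [1y] bond c/2=1/80: DF=(156249/160000 − 1/80·(0.988200))/(1+1/80) = 9523/10000 ≈ 0.952300
step 3 [1.5y] zero: DF = P = 4617/5000 ≈ 0.923400
step 4 [2y] zero: DF = P = 9033/10000 ≈ 0.903300
step 5 [2.5y] bond c/2=17/400: DF=(214417/200000 − 17/400·(0.988200+0.952300+0.923400+0.903300))/(1+17/400) = 2187/2500 ≈ 0.874800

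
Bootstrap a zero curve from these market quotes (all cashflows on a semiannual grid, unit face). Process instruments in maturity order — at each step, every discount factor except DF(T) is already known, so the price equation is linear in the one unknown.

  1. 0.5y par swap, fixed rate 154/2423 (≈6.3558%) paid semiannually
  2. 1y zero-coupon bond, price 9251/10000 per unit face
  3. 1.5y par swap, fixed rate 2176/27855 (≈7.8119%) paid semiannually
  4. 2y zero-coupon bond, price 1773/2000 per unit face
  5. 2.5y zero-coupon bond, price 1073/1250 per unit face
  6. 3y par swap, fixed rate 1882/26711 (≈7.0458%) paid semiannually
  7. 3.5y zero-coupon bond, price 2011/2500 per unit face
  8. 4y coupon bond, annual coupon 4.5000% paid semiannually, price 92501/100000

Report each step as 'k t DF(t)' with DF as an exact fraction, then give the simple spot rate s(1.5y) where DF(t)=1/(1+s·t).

step 1 [0.5y] swap r/2=77/2423: DF=(1 − 77/2423·(0))/(1+77/2423) = 2423/2500 ≈ 0.969200
step 2 [1y] zero: DF = P = 9251/10000 ≈ 0.925100
step 3 [1.5y] swap r/2=1088/27855: DF=(1 − 1088/27855·(0.969200+0.925100))/(1+1088/27855) = 557/625 ≈ 0.891200
step 4 [2y] zero: DF = P = 1773/2000 ≈ 0.886500
step 5 [2.5y] zero: DF = P = 1073/1250 ≈ 0.858400
step 6 [3y] swap r/2=941/26711: DF=(1 − 941/26711·(0.969200+0.925100+0.891200+0.886500+0.858400))/(1+941/26711) = 4059/5000 ≈ 0.811800
step 7 [3.5y] zero: DF = P = 2011/2500 ≈ 0.804400
step 8 [4y] bond c/2=9/400: DF=(92501/100000 − 9/400·(0.969200+0.925100+0.891200+0.886500+0.858400+0.811800+0.804400))/(1+9/400) = 3847/5000 ≈ 0.769400

1 1/2 2423/2500
2 1 9251/10000
3 3/2 557/625
4 2 1773/2000
5 5/2 1073/1250
6 3 4059/5000
7 7/2 2011/2500
8 4 3847/5000
s(1.5y) = (1/(557/625) − 1)/(3/2) = 136/1671 ≈ 8.1388%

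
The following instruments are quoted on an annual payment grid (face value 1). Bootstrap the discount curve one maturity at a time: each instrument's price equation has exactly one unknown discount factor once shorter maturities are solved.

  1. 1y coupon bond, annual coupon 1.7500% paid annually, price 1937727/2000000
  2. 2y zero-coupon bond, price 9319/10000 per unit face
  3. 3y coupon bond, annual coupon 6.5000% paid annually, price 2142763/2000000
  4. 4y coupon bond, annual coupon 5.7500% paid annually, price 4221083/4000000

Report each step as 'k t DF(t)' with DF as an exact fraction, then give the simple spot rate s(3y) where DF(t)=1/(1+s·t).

1 1 4761/5000
2 2 9319/10000
3 3 891/1000
4 4 847/1000
s(3y) = (1/(891/1000) − 1)/(3) = 109/2673 ≈ 4.0778%

step 1 [1y] bond c/1=7/400: DF=(1937727/2000000 − 7/400·(0))/(1+7/400) = 4761/5000 ≈ 0.952200
step 2 [2y] zero: DF = P = 9319/10000 ≈ 0.931900
step 3 [3y] bond c/1=13/200: DF=(2142763/2000000 − 13/200·(0.952200+0.931900))/(1+13/200) = 891/1000 ≈ 0.891000
step 4 [4y] bond c/1=23/400: DF=(4221083/4000000 − 23/400·(0.952200+0.931900+0.891000))/(1+23/400) = 847/1000 ≈ 0.847000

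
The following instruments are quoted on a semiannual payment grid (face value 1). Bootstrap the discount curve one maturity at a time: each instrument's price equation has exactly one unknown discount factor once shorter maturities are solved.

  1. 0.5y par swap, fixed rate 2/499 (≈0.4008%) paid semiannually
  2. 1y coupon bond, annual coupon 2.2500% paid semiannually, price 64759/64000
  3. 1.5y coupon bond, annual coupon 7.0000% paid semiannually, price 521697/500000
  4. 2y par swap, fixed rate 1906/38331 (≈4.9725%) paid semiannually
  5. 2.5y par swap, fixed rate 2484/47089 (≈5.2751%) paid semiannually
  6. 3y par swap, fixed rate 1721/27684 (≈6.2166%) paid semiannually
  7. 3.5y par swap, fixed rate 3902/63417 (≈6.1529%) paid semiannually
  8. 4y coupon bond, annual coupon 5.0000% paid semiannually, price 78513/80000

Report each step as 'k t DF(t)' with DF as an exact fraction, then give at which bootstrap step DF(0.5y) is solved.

1 1/2 499/500
2 1 1979/2000
3 3/2 9409/10000
4 2 9047/10000
5 5/2 4379/5000
6 3 8279/10000
7 7/2 8049/10000
8 4 2007/2500
DF(0.5y) is solved at step 1

step 1 [0.5y] swap r/2=1/499: DF=(1 − 1/499·(0))/(1+1/499) = 499/500 ≈ 0.998000
step 2 [1y] bond c/2=9/800: DF=(64759/64000 − 9/800·(0.998000))/(1+9/800) = 1979/2000 ≈ 0.989500
step 3 [1.5y] bond c/2=7/200: DF=(521697/500000 − 7/200·(0.998000+0.989500))/(1+7/200) = 9409/10000 ≈ 0.940900
step 4 [2y] swap r/2=953/38331: DF=(1 − 953/38331·(0.998000+0.989500+0.940900))/(1+953/38331) = 9047/10000 ≈ 0.904700
step 5 [2.5y] swap r/2=1242/47089: DF=(1 − 1242/47089·(0.998000+0.989500+0.940900+0.904700))/(1+1242/47089) = 4379/5000 ≈ 0.875800
step 6 [3y] swap r/2=1721/55368: DF=(1 − 1721/55368·(0.998000+0.989500+0.940900+0.904700+0.875800))/(1+1721/55368) = 8279/10000 ≈ 0.827900
step 7 [3.5y] swap r/2=1951/63417: DF=(1 − 1951/63417·(0.998000+0.989500+0.940900+0.904700+0.875800+0.827900))/(1+1951/63417) = 8049/10000 ≈ 0.804900
step 8 [4y] bond c/2=1/40: DF=(78513/80000 − 1/40·(0.998000+0.989500+0.940900+0.904700+0.875800+0.827900+0.804900))/(1+1/40) = 2007/2500 ≈ 0.802800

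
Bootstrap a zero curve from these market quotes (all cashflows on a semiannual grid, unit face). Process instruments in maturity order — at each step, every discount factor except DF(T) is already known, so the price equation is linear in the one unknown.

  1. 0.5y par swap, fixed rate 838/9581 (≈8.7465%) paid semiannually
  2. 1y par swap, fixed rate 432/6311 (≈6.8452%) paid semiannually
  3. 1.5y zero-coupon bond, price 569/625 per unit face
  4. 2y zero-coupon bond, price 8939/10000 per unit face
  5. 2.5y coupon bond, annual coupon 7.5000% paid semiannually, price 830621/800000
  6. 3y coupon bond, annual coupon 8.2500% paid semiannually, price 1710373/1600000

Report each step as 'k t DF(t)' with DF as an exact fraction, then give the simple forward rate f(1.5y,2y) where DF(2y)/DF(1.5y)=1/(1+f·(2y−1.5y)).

step 1 [0.5y] swap r/2=419/9581: DF=(1 − 419/9581·(0))/(1+419/9581) = 9581/10000 ≈ 0.958100
step 2 [1y] swap r/2=216/6311: DF=(1 − 216/6311·(0.958100))/(1+216/6311) = 1169/1250 ≈ 0.935200
step 3 [1.5y] zero: DF = P = 569/625 ≈ 0.910400
step 4 [2y] zero: DF = P = 8939/10000 ≈ 0.893900
step 5 [2.5y] bond c/2=3/80: DF=(830621/800000 − 3/80·(0.958100+0.935200+0.910400+0.893900))/(1+3/80) = 8671/10000 ≈ 0.867100
step 6 [3y] bond c/2=33/800: DF=(1710373/1600000 − 33/800·(0.958100+0.935200+0.910400+0.893900+0.867100))/(1+33/800) = 4229/5000 ≈ 0.845800

1 1/2 9581/10000
2 1 1169/1250
3 3/2 569/625
4 2 8939/10000
5 5/2 8671/10000
6 3 4229/5000
f(1.5y,2y) = ((569/625)/(8939/10000) − 1)/(1/2) = 330/8939 ≈ 3.6917%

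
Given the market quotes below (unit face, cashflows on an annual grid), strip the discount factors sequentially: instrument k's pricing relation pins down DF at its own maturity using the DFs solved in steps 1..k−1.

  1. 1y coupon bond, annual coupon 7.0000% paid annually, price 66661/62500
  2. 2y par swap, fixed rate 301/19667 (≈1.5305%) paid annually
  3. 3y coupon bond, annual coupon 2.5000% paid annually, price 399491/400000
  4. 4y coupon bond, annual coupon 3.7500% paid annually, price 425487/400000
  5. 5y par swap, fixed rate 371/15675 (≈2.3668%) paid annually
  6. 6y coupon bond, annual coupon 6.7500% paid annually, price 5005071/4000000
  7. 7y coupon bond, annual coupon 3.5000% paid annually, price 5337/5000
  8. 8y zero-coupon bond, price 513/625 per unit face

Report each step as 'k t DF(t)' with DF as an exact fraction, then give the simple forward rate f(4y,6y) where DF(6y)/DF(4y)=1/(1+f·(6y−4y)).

1 1 623/625
2 2 9699/10000
3 3 579/625
4 4 9207/10000
5 5 8887/10000
6 6 2187/2500
7 7 8427/10000
8 8 513/625
f(4y,6y) = ((9207/10000)/(2187/2500) − 1)/(2) = 17/648 ≈ 2.6235%

step 1 [1y] bond c/1=7/100: DF=(66661/62500 − 7/100·(0))/(1+7/100) = 623/625 ≈ 0.996800
step 2 [2y] swap r/1=301/19667: DF=(1 − 301/19667·(0.996800))/(1+301/19667) = 9699/10000 ≈ 0.969900
step 3 [3y] bond c/1=1/40: DF=(399491/400000 − 1/40·(0.996800+0.969900))/(1+1/40) = 579/625 ≈ 0.926400
step 4 [4y] bond c/1=3/80: DF=(425487/400000 − 3/80·(0.996800+0.969900+0.926400))/(1+3/80) = 9207/10000 ≈ 0.920700
step 5 [5y] swap r/1=371/15675: DF=(1 − 371/15675·(0.996800+0.969900+0.926400+0.920700))/(1+371/15675) = 8887/10000 ≈ 0.888700
step 6 [6y] bond c/1=27/400: DF=(5005071/4000000 − 27/400·(0.996800+0.969900+0.926400+0.920700+0.888700))/(1+27/400) = 2187/2500 ≈ 0.874800
step 7 [7y] bond c/1=7/200: DF=(5337/5000 − 7/200·(0.996800+0.969900+0.926400+0.920700+0.888700+0.874800))/(1+7/200) = 8427/10000 ≈ 0.842700
step 8 [8y] zero: DF = P = 513/625 ≈ 0.820800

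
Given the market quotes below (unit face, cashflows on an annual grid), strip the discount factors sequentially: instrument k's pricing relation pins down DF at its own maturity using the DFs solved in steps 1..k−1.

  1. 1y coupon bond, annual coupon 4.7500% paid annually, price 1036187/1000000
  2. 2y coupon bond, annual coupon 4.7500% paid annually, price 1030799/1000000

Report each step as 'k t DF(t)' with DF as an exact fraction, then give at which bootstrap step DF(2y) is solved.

step 1 [1y] bond c/1=19/400: DF=(1036187/1000000 − 19/400·(0))/(1+19/400) = 2473/2500 ≈ 0.989200
step 2 [2y] bond c/1=19/400: DF=(1030799/1000000 − 19/400·(0.989200))/(1+19/400) = 587/625 ≈ 0.939200

1 1 2473/2500
2 2 587/625
DF(2y) is solved at step 2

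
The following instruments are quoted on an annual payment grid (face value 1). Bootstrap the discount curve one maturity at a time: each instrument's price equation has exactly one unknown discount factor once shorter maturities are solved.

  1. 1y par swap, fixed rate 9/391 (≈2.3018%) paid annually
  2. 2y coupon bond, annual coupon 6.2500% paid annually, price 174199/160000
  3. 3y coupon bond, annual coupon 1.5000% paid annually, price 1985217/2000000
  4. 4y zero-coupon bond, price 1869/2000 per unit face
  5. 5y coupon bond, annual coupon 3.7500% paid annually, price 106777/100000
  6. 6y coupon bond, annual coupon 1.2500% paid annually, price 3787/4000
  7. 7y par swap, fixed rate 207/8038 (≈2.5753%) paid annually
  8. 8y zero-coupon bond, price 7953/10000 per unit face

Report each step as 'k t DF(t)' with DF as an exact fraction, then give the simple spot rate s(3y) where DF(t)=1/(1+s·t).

step 1 [1y] swap r/1=9/391: DF=(1 − 9/391·(0))/(1+9/391) = 391/400 ≈ 0.977500
step 2 [2y] bond c/1=1/16: DF=(174199/160000 − 1/16·(0.977500))/(1+1/16) = 1209/1250 ≈ 0.967200
step 3 [3y] bond c/1=3/200: DF=(1985217/2000000 − 3/200·(0.977500+0.967200))/(1+3/200) = 2373/2500 ≈ 0.949200
step 4 [4y] zero: DF = P = 1869/2000 ≈ 0.934500
step 5 [5y] bond c/1=3/80: DF=(106777/100000 − 3/80·(0.977500+0.967200+0.949200+0.934500))/(1+3/80) = 2227/2500 ≈ 0.890800
step 6 [6y] bond c/1=1/80: DF=(3787/4000 − 1/80·(0.977500+0.967200+0.949200+0.934500+0.890800))/(1+1/80) = 548/625 ≈ 0.876800
step 7 [7y] swap r/1=207/8038: DF=(1 − 207/8038·(0.977500+0.967200+0.949200+0.934500+0.890800+0.876800))/(1+207/8038) = 1043/1250 ≈ 0.834400
step 8 [8y] zero: DF = P = 7953/10000 ≈ 0.795300

1 1 391/400
2 2 1209/1250
3 3 2373/2500
4 4 1869/2000
5 5 2227/2500
6 6 548/625
7 7 1043/1250
8 8 7953/10000
s(3y) = (1/(2373/2500) − 1)/(3) = 127/7119 ≈ 1.7840%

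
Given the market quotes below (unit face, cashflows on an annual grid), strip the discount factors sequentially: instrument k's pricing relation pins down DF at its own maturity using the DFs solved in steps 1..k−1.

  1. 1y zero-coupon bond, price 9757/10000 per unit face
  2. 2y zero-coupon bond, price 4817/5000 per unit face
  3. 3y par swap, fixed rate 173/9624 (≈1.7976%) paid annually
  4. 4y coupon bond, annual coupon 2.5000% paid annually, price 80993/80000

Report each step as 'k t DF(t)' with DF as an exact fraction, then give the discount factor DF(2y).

1 1 9757/10000
2 2 4817/5000
3 3 9481/10000
4 4 9173/10000
DF(2y) = 4817/5000 ≈ 0.963400

step 1 [1y] zero: DF = P = 9757/10000 ≈ 0.975700
step 2 [2y] zero: DF = P = 4817/5000 ≈ 0.963400
step 3 [3y] swap r/1=173/9624: DF=(1 − 173/9624·(0.975700+0.963400))/(1+173/9624) = 9481/10000 ≈ 0.948100
step 4 [4y] bond c/1=1/40: DF=(80993/80000 − 1/40·(0.975700+0.963400+0.948100))/(1+1/40) = 9173/10000 ≈ 0.917300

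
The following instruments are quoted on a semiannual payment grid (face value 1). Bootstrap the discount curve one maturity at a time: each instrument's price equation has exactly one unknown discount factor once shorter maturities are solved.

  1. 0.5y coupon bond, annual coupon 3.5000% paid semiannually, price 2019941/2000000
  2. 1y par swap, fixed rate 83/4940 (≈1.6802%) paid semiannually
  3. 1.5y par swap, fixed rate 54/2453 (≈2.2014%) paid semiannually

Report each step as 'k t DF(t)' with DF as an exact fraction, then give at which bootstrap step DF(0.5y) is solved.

1 1/2 4963/5000
2 1 4917/5000
3 3/2 2419/2500
DF(0.5y) is solved at step 1

step 1 [0.5y] bond c/2=7/400: DF=(2019941/2000000 − 7/400·(0))/(1+7/400) = 4963/5000 ≈ 0.992600
step 2 [1y] swap r/2=83/9880: DF=(1 − 83/9880·(0.992600))/(1+83/9880) = 4917/5000 ≈ 0.983400
step 3 [1.5y] swap r/2=27/2453: DF=(1 − 27/2453·(0.992600+0.983400))/(1+27/2453) = 2419/2500 ≈ 0.967600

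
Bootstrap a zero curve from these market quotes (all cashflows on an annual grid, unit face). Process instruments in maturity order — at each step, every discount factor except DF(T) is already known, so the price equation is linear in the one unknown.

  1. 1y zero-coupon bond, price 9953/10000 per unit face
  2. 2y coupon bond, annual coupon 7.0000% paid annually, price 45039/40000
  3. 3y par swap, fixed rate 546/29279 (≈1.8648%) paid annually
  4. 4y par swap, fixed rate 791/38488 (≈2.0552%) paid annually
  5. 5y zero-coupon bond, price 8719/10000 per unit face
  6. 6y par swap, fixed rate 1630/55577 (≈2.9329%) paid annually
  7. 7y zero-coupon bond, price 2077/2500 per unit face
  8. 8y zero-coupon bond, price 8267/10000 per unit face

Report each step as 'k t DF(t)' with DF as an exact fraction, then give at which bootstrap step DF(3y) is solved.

1 1 9953/10000
2 2 617/625
3 3 4727/5000
4 4 9209/10000
5 5 8719/10000
6 6 837/1000
7 7 2077/2500
8 8 8267/10000
DF(3y) is solved at step 3

step 1 [1y] zero: DF = P = 9953/10000 ≈ 0.995300
step 2 [2y] bond c/1=7/100: DF=(45039/40000 − 7/100·(0.995300))/(1+7/100) = 617/625 ≈ 0.987200
step 3 [3y] swap r/1=546/29279: DF=(1 − 546/29279·(0.995300+0.987200))/(1+546/29279) = 4727/5000 ≈ 0.945400
step 4 [4y] swap r/1=791/38488: DF=(1 − 791/38488·(0.995300+0.987200+0.945400))/(1+791/38488) = 9209/10000 ≈ 0.920900
step 5 [5y] zero: DF = P = 8719/10000 ≈ 0.871900
step 6 [6y] swap r/1=1630/55577: DF=(1 − 1630/55577·(0.995300+0.987200+0.945400+0.920900+0.871900))/(1+1630/55577) = 837/1000 ≈ 0.837000
step 7 [7y] zero: DF = P = 2077/2500 ≈ 0.830800
step 8 [8y] zero: DF = P = 8267/10000 ≈ 0.826700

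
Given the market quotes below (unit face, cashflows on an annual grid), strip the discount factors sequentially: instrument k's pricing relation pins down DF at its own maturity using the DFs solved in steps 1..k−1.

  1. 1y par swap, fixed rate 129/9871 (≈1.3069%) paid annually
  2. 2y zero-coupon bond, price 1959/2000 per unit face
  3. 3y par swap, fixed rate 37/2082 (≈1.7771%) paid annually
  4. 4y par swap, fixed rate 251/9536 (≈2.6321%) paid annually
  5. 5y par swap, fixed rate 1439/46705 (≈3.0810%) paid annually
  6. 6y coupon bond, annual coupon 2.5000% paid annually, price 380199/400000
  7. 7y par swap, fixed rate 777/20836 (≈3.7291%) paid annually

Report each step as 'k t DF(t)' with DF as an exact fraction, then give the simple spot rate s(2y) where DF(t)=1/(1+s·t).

1 1 9871/10000
2 2 1959/2000
3 3 4741/5000
4 4 2249/2500
5 5 8561/10000
6 6 4067/5000
7 7 7669/10000
s(2y) = (1/(1959/2000) − 1)/(2) = 41/3918 ≈ 1.0465%

step 1 [1y] swap r/1=129/9871: DF=(1 − 129/9871·(0))/(1+129/9871) = 9871/10000 ≈ 0.987100
step 2 [2y] zero: DF = P = 1959/2000 ≈ 0.979500
step 3 [3y] swap r/1=37/2082: DF=(1 − 37/2082·(0.987100+0.979500))/(1+37/2082) = 4741/5000 ≈ 0.948200
step 4 [4y] swap r/1=251/9536: DF=(1 − 251/9536·(0.987100+0.979500+0.948200))/(1+251/9536) = 2249/2500 ≈ 0.899600
step 5 [5y] swap r/1=1439/46705: DF=(1 − 1439/46705·(0.987100+0.979500+0.948200+0.899600))/(1+1439/46705) = 8561/10000 ≈ 0.856100
step 6 [6y] bond c/1=1/40: DF=(380199/400000 − 1/40·(0.987100+0.979500+0.948200+0.899600+0.856100))/(1+1/40) = 4067/5000 ≈ 0.813400
step 7 [7y] swap r/1=777/20836: DF=(1 − 777/20836·(0.987100+0.979500+0.948200+0.899600+0.856100+0.813400))/(1+777/20836) = 7669/10000 ≈ 0.766900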